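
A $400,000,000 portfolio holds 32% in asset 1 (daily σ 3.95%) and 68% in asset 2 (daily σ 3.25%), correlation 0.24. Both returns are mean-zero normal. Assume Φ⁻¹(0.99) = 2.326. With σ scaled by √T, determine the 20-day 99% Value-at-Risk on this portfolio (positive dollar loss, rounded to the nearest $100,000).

$116,400,000

σ_p = √(0.32²·3.95² + 0.68²·3.25² + 2·0.24·0.32·0.68·3.95·3.25) = 2.797%.
σ_{20d} = 2.797% × √20 = 12.509%.
VaR = 2.326 × 12.509% = 29.096%; on $400,000,000 that is $116,384,000.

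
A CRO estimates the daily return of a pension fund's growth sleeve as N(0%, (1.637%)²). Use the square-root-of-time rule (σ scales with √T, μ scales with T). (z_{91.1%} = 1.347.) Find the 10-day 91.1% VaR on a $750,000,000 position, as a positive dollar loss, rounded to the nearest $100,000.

$52,300,000

σ_{10d} = 1.637% × √10 = 5.177%.
VaR = 1.347 × 5.177% = 6.973%.
On $750,000,000: 0.06973 × $750,000,000 = $52,297,500.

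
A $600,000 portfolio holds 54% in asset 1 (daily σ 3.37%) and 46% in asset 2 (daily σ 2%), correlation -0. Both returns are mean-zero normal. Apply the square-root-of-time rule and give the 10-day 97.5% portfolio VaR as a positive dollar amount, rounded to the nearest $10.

$75,830

σ_p = √(0.54²·3.37² + 0.46²·2² + 2·-0·0.54·0.46·3.37·2) = 2.039%.
σ_{10d} = 2.039% × √10 = 6.448%.
z(97.5%) = 1.960.
VaR = 1.960 × 6.448% = 12.638%; on $600,000 that is $75,828.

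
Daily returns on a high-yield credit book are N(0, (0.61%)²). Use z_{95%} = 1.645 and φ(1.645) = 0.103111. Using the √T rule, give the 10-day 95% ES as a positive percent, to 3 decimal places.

σ_{10d} = 0.61% × √10 = 1.929%.
ES multiplier = φ(z)/(1−α) = 0.103111/0.05 = 2.062.
ES = 1.929% × 2.062 = 3.978%.

3.978%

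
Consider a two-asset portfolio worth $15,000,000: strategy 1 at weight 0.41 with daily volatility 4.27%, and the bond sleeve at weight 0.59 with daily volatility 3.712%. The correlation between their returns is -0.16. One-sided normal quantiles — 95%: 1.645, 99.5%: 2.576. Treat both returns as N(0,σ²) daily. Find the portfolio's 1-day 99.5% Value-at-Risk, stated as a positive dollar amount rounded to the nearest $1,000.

$995,000

σ_p² = 0.41²·4.27² + 0.59²·3.712² + 2·-0.16·0.41·0.59·4.27·3.712 = 6.6345 (%²).
σ_p = √6.6345 = 2.576%.
VaR = 2.576 × 2.576% = 6.636%; on $15,000,000 that is $995,400.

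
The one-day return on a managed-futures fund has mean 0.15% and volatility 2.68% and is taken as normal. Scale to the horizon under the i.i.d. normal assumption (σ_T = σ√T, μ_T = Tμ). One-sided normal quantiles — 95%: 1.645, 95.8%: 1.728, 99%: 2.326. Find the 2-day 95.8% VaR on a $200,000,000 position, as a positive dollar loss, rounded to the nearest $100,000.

$12,500,000

σ_{2d} = 2.68% × √2 = 3.790%; μ_{2d} = 2 × 0.15% = 0.300%.
VaR = −(0.300%) + 1.728 × 3.790% = 6.249%.
On $200,000,000: 0.06249 × $200,000,000 = $12,498,000.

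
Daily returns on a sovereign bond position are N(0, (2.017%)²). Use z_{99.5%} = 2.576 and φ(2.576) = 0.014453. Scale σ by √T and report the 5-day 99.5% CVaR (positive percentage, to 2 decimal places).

13.04%

σ_{5d} = 2.017% × √5 = 4.510%.
ES multiplier = φ(z)/(1−α) = 0.014453/0.005 = 2.891.
ES = 4.510% × 2.891 = 13.038%.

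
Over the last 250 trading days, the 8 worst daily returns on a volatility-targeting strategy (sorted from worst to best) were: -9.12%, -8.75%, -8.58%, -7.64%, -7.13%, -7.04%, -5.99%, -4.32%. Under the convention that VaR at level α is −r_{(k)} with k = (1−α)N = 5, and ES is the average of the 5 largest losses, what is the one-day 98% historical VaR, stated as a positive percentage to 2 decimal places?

k = 5; the 5th lowest return is -7.13%, so VaR = 7.13%.

7.13%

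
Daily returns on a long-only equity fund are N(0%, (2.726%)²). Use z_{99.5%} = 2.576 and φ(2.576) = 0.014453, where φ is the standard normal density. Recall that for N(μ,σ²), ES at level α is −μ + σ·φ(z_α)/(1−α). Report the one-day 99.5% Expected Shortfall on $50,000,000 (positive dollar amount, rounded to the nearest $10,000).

Tail multiplier: φ(z)/(1−α) = 0.014453 / 0.005 = 2.891.
ES = 2.726% × 2.891 = 7.881%.
On $50,000,000: 0.07881 × $50,000,000 = $3,940,500.

$3,940,000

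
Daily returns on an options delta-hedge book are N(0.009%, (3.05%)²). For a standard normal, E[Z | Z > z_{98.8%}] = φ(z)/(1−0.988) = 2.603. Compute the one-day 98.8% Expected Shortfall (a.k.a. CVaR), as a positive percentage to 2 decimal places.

ES = −(0.009%) + 3.05% × 2.603 = 7.930%.

7.93%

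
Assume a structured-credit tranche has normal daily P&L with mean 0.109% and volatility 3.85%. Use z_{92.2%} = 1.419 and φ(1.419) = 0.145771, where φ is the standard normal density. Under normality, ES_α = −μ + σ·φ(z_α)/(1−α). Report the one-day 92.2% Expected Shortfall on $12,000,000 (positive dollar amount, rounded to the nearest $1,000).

$850,000

Tail multiplier: φ(z)/(1−α) = 0.145771 / 0.078 = 1.869.
ES = −(0.109%) + 3.85% × 1.869 = 7.087%.
On $12,000,000: 0.07087 × $12,000,000 = $850,440.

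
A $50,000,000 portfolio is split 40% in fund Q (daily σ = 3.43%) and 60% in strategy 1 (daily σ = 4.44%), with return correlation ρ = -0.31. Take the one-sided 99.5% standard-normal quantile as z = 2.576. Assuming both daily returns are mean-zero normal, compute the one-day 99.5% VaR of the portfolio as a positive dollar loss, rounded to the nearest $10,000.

$3,340,000

σ_p² = 0.4²·3.43² + 0.6²·4.44² + 2·-0.31·0.4·0.6·3.43·4.44 = 6.7132 (%²).
σ_p = √6.7132 = 2.591%.
VaR = 2.576 × 2.591% = 6.674%; on $50,000,000 that is $3,337,000.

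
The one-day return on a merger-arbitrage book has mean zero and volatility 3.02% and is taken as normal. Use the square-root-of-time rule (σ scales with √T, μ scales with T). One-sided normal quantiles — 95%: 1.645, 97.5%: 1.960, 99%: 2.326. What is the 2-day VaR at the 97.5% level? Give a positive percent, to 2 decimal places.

σ_{2d} = 3.02% × √2 = 4.271%.
VaR = 1.960 × 4.271% = 8.371%.

8.37%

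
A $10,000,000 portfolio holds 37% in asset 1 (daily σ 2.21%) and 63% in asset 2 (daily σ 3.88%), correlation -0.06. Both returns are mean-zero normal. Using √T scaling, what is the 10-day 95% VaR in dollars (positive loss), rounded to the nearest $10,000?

$1,320,000

σ_p = √(0.37²·2.21² + 0.63²·3.88² + 2·-0.06·0.37·0.63·2.21·3.88) = 2.531%.
σ_{10d} = 2.531% × √10 = 8.004%.
z(95%) = 1.645.
VaR = 1.645 × 8.004% = 13.167%; on $10,000,000 that is $1,316,700.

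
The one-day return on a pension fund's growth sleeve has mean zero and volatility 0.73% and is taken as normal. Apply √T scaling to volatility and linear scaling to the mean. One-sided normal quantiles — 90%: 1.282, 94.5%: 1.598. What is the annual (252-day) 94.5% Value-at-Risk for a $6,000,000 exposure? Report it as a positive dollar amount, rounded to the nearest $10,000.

$1,110,000

σ_{252d} = 0.73% × √252 = 11.588%.
VaR = 1.598 × 11.588% = 18.518%.
On $6,000,000: 0.18518 × $6,000,000 = $1,111,080.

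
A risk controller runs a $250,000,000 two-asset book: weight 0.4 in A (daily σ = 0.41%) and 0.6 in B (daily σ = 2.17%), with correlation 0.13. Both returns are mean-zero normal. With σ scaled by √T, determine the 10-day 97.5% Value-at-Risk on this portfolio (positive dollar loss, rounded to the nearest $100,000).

σ_p = √(0.4²·0.41² + 0.6²·2.17² + 2·0.13·0.4·0.6·0.41·2.17) = 1.333%.
σ_{10d} = 1.333% × √10 = 4.215%.
z(97.5%) = 1.960.
VaR = 1.960 × 4.215% = 8.261%; on $250,000,000 that is $20,652,500.

$20,700,000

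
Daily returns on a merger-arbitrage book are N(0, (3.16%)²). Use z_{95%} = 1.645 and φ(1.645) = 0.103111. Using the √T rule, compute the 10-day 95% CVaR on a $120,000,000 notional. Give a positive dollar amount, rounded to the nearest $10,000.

$24,730,000

σ_{10d} = 3.16% × √10 = 9.993%.
ES multiplier = φ(z)/(1−α) = 0.103111/0.05 = 2.062.
ES = 9.993% × 2.062 = 20.606%; on $120,000,000: $24,727,200.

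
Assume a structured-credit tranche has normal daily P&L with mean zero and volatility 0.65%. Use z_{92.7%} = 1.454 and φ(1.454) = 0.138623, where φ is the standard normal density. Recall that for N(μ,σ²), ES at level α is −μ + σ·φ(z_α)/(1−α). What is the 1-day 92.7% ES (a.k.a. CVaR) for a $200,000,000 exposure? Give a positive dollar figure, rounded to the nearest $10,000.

$2,470,000

Tail multiplier: φ(z)/(1−α) = 0.138623 / 0.073 = 1.899.
ES = 0.65% × 1.899 = 1.234%.
On $200,000,000: 0.01234 × $200,000,000 = $2,468,000.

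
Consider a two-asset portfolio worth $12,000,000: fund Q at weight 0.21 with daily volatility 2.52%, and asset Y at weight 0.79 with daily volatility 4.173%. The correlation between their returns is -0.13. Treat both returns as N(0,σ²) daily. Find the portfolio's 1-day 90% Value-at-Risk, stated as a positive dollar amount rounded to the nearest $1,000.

σ_p² = 0.21²·2.52² + 0.79²·4.173² + 2·-0.13·0.21·0.79·2.52·4.173 = 10.6945 (%²).
σ_p = √10.6945 = 3.270%.
At 90%, z = 1.282.
VaR = 1.282 × 3.270% = 4.192%; on $12,000,000 that is $503,040.

$503,000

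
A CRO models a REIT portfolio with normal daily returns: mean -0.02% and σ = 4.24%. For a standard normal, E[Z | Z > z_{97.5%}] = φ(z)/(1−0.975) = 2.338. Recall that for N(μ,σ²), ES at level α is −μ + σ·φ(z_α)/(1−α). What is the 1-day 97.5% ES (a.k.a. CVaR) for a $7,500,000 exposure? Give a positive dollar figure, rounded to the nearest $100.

$745,000

ES = −(-0.02%) + 4.24% × 2.338 = 9.933%.
On $7,500,000: 0.09933 × $7,500,000 = $744,975.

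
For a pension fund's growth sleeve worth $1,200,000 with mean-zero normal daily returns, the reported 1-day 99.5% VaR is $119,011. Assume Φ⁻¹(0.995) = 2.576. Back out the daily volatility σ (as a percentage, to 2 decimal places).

3.85%

VaR as a fraction: $119,011 / $1,200,000 = 9.918%.
σ = VaR / z = 9.918% / 2.576 = 3.850%.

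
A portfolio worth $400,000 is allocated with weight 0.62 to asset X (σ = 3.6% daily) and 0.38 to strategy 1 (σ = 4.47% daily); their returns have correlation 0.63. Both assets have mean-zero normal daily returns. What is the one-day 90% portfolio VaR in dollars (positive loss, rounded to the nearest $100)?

$18,200

σ_p² = 0.62²·3.6² + 0.38²·4.47² + 2·0.63·0.62·0.38·3.6·4.47 = 12.6441 (%²).
σ_p = √12.6441 = 3.556%.
At 90%, z = 1.282.
VaR = 1.282 × 3.556% = 4.559%; on $400,000 that is $18,236.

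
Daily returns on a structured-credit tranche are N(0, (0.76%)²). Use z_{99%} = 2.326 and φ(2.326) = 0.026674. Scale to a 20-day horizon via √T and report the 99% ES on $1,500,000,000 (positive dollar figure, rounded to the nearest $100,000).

σ_{20d} = 0.76% × √20 = 3.399%.
ES multiplier = φ(z)/(1−α) = 0.026674/0.01 = 2.667.
ES = 3.399% × 2.667 = 9.065%; on $1,500,000,000: $135,975,000.

$136,000,000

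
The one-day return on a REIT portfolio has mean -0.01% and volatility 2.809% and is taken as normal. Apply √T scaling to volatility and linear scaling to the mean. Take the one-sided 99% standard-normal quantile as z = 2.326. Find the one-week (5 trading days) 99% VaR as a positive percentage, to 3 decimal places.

14.660%

σ_{5d} = 2.809% × √5 = 6.281%; μ_{5d} = 5 × -0.01% = -0.050%.
VaR = −(-0.050%) + 2.326 × 6.281% = 14.660%.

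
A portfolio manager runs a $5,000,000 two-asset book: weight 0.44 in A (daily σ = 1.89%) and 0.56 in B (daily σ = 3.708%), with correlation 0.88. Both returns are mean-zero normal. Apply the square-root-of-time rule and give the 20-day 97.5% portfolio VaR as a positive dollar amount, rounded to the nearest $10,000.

σ_p = √(0.44²·1.89² + 0.56²·3.708² + 2·0.88·0.44·0.56·1.89·3.708) = 2.836%.
σ_{20d} = 2.836% × √20 = 12.683%.
z(97.5%) = 1.960.
VaR = 1.960 × 12.683% = 24.859%; on $5,000,000 that is $1,242,950.

$1,240,000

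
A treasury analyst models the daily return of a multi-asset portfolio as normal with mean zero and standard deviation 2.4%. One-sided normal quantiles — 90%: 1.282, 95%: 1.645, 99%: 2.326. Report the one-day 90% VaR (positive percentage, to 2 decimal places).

3.08%

VaR = z·σ = 1.282 × 2.4% = 3.077%.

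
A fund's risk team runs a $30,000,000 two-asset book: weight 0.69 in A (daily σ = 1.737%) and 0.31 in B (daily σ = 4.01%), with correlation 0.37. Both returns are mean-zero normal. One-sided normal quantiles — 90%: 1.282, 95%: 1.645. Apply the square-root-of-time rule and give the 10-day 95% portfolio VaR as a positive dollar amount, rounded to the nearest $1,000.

$3,154,000

σ_p = √(0.69²·1.737² + 0.31²·4.01² + 2·0.37·0.69·0.31·1.737·4.01) = 2.021%.
σ_{10d} = 2.021% × √10 = 6.391%.
VaR = 1.645 × 6.391% = 10.513%; on $30,000,000 that is $3,153,900.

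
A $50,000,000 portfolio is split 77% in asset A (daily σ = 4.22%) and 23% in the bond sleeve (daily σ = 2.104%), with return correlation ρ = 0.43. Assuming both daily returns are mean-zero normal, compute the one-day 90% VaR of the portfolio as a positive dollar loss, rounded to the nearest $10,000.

σ_p² = 0.77²·4.22² + 0.23²·2.104² + 2·0.43·0.77·0.23·4.22·2.104 = 12.1451 (%²).
σ_p = √12.1451 = 3.485%.
At 90%, z = 1.282.
VaR = 1.282 × 3.485% = 4.468%; on $50,000,000 that is $2,234,000.

$2,230,000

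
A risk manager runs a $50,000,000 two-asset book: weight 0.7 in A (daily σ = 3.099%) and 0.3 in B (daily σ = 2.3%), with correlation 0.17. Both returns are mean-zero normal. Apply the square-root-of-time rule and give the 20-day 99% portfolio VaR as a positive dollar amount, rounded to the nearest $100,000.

$12,400,000

σ_p = √(0.7²·3.099² + 0.3²·2.3² + 2·0.17·0.7·0.3·3.099·2.3) = 2.386%.
σ_{20d} = 2.386% × √20 = 10.671%.
z(99%) = 2.326.
VaR = 2.326 × 10.671% = 24.821%; on $50,000,000 that is $12,410,500.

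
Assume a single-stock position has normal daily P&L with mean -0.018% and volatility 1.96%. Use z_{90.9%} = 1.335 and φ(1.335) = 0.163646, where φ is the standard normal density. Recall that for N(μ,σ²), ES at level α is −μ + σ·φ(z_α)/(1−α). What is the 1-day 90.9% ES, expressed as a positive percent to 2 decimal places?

3.54%

Tail multiplier: φ(z)/(1−α) = 0.163646 / 0.091 = 1.798.
ES = −(-0.018%) + 1.96% × 1.798 = 3.542%.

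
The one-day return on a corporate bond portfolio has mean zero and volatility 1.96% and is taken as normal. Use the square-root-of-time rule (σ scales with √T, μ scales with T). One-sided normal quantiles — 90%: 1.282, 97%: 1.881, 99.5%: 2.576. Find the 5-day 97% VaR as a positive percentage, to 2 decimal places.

σ_{5d} = 1.96% × √5 = 4.383%.
VaR = 1.881 × 4.383% = 8.244%.

8.24%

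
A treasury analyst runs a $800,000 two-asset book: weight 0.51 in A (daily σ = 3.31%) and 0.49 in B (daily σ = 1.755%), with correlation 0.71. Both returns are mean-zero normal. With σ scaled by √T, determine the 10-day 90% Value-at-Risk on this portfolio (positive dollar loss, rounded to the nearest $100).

$77,100

σ_p = √(0.51²·3.31² + 0.49²·1.755² + 2·0.71·0.51·0.49·3.31·1.755) = 2.377%.
σ_{10d} = 2.377% × √10 = 7.517%.
z(90%) = 1.282.
VaR = 1.282 × 7.517% = 9.637%; on $800,000 that is $77,096.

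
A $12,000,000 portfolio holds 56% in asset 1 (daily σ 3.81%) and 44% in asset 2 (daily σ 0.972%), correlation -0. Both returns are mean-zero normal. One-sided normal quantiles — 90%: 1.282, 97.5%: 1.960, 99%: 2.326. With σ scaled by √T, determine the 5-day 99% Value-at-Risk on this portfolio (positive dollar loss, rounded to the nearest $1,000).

σ_p = √(0.56²·3.81² + 0.44²·0.972² + 2·-0·0.56·0.44·3.81·0.972) = 2.176%.
σ_{5d} = 2.176% × √5 = 4.866%.
VaR = 2.326 × 4.866% = 11.318%; on $12,000,000 that is $1,358,160.

$1,358,000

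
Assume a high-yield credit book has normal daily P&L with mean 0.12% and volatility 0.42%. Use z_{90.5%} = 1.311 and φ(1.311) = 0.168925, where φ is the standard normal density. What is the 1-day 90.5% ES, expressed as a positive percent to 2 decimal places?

Tail multiplier: φ(z)/(1−α) = 0.168925 / 0.095 = 1.778.
ES = −(0.12%) + 0.42% × 1.778 = 0.627%.

0.63%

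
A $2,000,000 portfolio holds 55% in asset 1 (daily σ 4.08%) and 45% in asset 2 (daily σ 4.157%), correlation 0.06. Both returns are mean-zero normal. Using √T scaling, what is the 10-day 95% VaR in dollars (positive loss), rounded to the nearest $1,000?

$313,000

σ_p = √(0.55²·4.08² + 0.45²·4.157² + 2·0.06·0.55·0.45·4.08·4.157) = 3.006%.
σ_{10d} = 3.006% × √10 = 9.506%.
z(95%) = 1.645.
VaR = 1.645 × 9.506% = 15.637%; on $2,000,000 that is $312,740.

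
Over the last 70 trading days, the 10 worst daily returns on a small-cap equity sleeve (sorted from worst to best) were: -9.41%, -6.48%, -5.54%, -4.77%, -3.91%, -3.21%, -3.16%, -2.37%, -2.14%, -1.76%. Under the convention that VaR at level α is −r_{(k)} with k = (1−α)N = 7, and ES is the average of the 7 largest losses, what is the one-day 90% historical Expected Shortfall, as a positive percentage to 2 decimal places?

The 7 worst returns sum to -36.48%.
ES = −(-36.48%) / 7 = 5.2114…% ≈ 5.21%.

5.21%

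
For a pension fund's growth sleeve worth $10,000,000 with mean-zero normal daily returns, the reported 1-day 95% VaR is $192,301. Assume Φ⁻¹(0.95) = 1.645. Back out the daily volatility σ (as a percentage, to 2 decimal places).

1.17%

VaR as a fraction: $192,301 / $10,000,000 = 1.923%.
σ = VaR / z = 1.923% / 1.645 = 1.169%.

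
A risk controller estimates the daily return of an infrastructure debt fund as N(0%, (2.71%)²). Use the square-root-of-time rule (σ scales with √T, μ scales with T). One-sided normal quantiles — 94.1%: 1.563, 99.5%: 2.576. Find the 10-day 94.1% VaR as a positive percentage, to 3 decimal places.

σ_{10d} = 2.71% × √10 = 8.570%.
VaR = 1.563 × 8.570% = 13.395%.

13.395%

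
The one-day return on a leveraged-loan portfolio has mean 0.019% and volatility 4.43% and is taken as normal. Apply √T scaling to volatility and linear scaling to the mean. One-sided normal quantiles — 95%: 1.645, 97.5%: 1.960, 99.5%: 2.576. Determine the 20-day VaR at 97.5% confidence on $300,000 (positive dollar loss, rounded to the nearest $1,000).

σ_{20d} = 4.43% × √20 = 19.812%; μ_{20d} = 20 × 0.019% = 0.380%.
VaR = −(0.380%) + 1.960 × 19.812% = 38.452%.
On $300,000: 0.38452 × $300,000 = $115,356.

$115,000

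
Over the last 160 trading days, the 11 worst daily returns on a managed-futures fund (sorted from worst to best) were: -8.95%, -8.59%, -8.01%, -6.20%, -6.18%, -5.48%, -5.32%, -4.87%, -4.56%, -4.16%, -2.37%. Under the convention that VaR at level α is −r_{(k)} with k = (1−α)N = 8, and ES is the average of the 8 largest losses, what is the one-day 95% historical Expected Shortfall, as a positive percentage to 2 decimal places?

The 8 worst returns sum to -53.60%.
ES = −(-53.60%) / 8 = 6.7% ≈ 6.70%.

6.70%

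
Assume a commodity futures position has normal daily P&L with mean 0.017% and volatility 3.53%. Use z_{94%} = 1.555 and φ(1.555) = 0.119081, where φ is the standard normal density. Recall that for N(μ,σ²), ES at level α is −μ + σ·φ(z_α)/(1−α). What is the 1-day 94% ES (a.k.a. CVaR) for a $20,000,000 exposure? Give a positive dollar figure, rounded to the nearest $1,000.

Tail multiplier: φ(z)/(1−α) = 0.119081 / 0.06 = 1.985.
ES = −(0.017%) + 3.53% × 1.985 = 6.990%.
On $20,000,000: 0.06990 × $20,000,000 = $1,398,000.

$1,398,000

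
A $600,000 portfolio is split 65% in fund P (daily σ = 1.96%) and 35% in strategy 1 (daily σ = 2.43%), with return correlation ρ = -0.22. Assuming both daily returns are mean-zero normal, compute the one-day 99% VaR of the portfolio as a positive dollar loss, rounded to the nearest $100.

σ_p² = 0.65²·1.96² + 0.35²·2.43² + 2·-0.22·0.65·0.35·1.96·2.43 = 1.8697 (%²).
σ_p = √1.8697 = 1.367%.
At 99%, z = 2.326.
VaR = 2.326 × 1.367% = 3.180%; on $600,000 that is $19,080.

$19,100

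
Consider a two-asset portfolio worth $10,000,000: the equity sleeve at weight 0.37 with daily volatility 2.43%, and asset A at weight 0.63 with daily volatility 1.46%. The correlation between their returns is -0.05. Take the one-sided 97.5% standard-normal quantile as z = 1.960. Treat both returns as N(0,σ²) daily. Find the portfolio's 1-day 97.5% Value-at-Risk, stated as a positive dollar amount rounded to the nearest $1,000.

$246,000

σ_p² = 0.37²·2.43² + 0.63²·1.46² + 2·-0.05·0.37·0.63·2.43·1.46 = 1.5717 (%²).
σ_p = √1.5717 = 1.254%.
VaR = 1.960 × 1.254% = 2.458%; on $10,000,000 that is $245,800.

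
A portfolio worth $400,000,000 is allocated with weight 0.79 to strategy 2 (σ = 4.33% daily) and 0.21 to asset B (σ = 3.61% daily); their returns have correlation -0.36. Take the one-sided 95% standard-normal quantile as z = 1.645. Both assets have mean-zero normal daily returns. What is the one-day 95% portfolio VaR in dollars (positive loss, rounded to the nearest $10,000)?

$21,230,000

σ_p² = 0.79²·4.33² + 0.21²·3.61² + 2·-0.36·0.79·0.21·4.33·3.61 = 10.4088 (%²).
σ_p = √10.4088 = 3.226%.
VaR = 1.645 × 3.226% = 5.307%; on $400,000,000 that is $21,228,000.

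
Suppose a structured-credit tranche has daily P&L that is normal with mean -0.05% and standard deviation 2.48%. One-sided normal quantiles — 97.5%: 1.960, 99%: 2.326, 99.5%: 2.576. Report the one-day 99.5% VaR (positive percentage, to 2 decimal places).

6.44%

VaR = −μ + z·σ = −(-0.05%) + 2.576 × 2.48% = 6.438%.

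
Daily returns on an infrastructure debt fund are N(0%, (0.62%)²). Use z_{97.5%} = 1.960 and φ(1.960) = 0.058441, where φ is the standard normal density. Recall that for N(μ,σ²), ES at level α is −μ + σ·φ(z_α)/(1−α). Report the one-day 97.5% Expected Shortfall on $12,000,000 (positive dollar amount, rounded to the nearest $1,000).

$174,000

Tail multiplier: φ(z)/(1−α) = 0.058441 / 0.025 = 2.338.
ES = 0.62% × 2.338 = 1.450%.
On $12,000,000: 0.01450 × $12,000,000 = $174,000.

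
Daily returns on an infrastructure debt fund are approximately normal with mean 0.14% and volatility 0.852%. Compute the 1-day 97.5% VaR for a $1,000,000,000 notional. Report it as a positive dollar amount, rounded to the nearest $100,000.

At 97.5% one-sided, z = 1.960.
VaR = −μ + z·σ = −(0.14%) + 1.960 × 0.852% = 1.530%.
On $1,000,000,000: 0.01530 × $1,000,000,000 = $15,300,000.

$15,300,000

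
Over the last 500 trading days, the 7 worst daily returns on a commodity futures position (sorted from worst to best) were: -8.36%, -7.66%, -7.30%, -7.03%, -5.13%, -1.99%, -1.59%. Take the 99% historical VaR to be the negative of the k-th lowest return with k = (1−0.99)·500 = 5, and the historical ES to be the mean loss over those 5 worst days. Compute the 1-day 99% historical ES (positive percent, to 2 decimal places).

7.10%

The 5 worst returns sum to -35.48%.
ES = −(-35.48%) / 5 = 7.096% ≈ 7.10%.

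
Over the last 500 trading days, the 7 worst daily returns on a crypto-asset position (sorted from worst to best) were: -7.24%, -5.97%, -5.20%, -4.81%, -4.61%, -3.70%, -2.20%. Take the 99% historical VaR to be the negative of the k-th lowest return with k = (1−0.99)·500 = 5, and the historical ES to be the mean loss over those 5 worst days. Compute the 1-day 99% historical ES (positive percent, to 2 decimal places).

The 5 worst returns sum to -27.83%.
ES = −(-27.83%) / 5 = 5.566% ≈ 5.57%.

5.57%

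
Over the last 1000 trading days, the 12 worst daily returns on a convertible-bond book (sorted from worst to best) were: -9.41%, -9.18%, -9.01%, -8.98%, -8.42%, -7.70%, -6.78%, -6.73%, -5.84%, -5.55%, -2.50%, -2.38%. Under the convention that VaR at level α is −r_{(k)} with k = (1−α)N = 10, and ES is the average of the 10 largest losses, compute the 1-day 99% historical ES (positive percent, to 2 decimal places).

7.76%

The 10 worst returns sum to -77.60%.
ES = −(-77.60%) / 10 = 7.76%.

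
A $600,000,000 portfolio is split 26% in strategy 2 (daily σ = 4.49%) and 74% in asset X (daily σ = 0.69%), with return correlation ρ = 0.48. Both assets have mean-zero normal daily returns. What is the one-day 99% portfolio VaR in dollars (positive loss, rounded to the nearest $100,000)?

σ_p² = 0.26²·4.49² + 0.74²·0.69² + 2·0.48·0.26·0.74·4.49·0.69 = 2.1958 (%²).
σ_p = √2.1958 = 1.482%.
At 99%, z = 2.326.
VaR = 2.326 × 1.482% = 3.447%; on $600,000,000 that is $20,682,000.

$20,700,000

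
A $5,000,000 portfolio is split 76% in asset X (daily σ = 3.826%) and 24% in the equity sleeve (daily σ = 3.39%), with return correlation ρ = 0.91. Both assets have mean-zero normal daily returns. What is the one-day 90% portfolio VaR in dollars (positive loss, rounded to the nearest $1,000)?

σ_p² = 0.76²·3.826² + 0.24²·3.39² + 2·0.91·0.76·0.24·3.826·3.39 = 13.4227 (%²).
σ_p = √13.4227 = 3.664%.
At 90%, z = 1.282.
VaR = 1.282 × 3.664% = 4.697%; on $5,000,000 that is $234,850.

$235,000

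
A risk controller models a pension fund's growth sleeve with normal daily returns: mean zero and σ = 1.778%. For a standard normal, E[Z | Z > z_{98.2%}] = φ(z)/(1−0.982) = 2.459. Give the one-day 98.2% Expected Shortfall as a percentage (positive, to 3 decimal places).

ES = 1.778% × 2.459 = 4.372%.

4.372%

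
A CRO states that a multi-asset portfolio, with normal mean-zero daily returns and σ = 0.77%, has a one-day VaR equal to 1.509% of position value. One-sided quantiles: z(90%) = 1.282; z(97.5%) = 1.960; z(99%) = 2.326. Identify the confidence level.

Implied z = VaR/σ = 1.509 / 0.77 = 1.960.
This matches z(97.5%) = 1.960.

97.5%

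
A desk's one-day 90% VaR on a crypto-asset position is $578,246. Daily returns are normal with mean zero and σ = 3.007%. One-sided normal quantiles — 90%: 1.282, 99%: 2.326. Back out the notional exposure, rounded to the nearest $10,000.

$15,000,000

VaR as a fraction of value: z·σ = 1.282 × 3.007% = 3.85497%.
Position = $578,246 / 0.0385497 = $14,999,997.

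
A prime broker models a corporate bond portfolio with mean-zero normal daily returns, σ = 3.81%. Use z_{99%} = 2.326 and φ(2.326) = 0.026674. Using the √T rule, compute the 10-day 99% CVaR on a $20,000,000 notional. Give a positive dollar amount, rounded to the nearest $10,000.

$6,430,000

σ_{10d} = 3.81% × √10 = 12.048%.
ES multiplier = φ(z)/(1−α) = 0.026674/0.01 = 2.667.
ES = 12.048% × 2.667 = 32.132%; on $20,000,000: $6,426,400.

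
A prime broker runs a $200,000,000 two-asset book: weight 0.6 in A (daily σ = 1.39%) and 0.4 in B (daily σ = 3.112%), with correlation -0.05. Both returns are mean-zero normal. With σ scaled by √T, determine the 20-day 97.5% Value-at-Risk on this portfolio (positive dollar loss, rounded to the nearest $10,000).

$25,650,000

σ_p = √(0.6²·1.39² + 0.4²·3.112² + 2·-0.05·0.6·0.4·1.39·3.112) = 1.463%.
σ_{20d} = 1.463% × √20 = 6.543%.
z(97.5%) = 1.960.
VaR = 1.960 × 6.543% = 12.824%; on $200,000,000 that is $25,648,000.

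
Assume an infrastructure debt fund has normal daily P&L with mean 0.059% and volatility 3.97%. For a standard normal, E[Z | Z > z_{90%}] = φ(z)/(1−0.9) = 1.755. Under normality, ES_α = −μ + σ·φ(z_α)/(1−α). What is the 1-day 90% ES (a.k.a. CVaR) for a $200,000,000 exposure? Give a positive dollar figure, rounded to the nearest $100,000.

$13,800,000

ES = −(0.059%) + 3.97% × 1.755 = 6.908%.
On $200,000,000: 0.06908 × $200,000,000 = $13,816,000.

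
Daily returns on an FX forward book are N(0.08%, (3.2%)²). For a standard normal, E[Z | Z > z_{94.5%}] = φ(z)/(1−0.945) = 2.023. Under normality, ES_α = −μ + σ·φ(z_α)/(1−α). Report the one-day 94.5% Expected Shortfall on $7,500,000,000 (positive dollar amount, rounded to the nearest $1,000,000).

ES = −(0.08%) + 3.2% × 2.023 = 6.394%.
On $7,500,000,000: 0.06394 × $7,500,000,000 = $479,550,000.

$480,000,000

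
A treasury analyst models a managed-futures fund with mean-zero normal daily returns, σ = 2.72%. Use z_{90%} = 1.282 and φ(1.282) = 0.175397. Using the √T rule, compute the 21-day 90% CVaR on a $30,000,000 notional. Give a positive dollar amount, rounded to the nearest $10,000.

σ_{21d} = 2.72% × √21 = 12.465%.
ES multiplier = φ(z)/(1−α) = 0.175397/0.1 = 1.754.
ES = 12.465% × 1.754 = 21.864%; on $30,000,000: $6,559,200.

$6,560,000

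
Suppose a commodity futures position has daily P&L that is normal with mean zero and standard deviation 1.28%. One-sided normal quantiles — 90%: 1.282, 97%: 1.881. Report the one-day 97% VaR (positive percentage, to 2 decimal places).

VaR = z·σ = 1.881 × 1.28% = 2.408%.

2.41%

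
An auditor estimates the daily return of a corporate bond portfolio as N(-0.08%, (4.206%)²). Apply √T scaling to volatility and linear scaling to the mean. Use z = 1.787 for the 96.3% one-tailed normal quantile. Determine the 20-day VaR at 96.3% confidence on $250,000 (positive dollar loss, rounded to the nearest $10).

σ_{20d} = 4.206% × √20 = 18.810%; μ_{20d} = 20 × -0.08% = -1.600%.
VaR = −(-1.600%) + 1.787 × 18.810% = 35.213%.
On $250,000: 0.35213 × $250,000 = $88,032.

$88,030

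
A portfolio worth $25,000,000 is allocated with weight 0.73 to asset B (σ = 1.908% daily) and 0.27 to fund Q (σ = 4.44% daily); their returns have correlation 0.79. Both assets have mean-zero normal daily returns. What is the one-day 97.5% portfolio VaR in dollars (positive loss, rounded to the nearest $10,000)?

$1,200,000

σ_p² = 0.73²·1.908² + 0.27²·4.44² + 2·0.79·0.73·0.27·1.908·4.44 = 6.0153 (%²).
σ_p = √6.0153 = 2.453%.
At 97.5%, z = 1.960.
VaR = 1.960 × 2.453% = 4.808%; on $25,000,000 that is $1,202,000.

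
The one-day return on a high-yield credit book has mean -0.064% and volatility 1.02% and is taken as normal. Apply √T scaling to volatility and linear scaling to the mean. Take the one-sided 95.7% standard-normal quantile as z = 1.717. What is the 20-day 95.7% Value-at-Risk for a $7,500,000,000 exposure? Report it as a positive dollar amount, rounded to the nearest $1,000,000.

$683,000,000

σ_{20d} = 1.02% × √20 = 4.562%; μ_{20d} = 20 × -0.064% = -1.280%.
VaR = −(-1.280%) + 1.717 × 4.562% = 9.113%.
On $7,500,000,000: 0.09113 × $7,500,000,000 = $683,475,000.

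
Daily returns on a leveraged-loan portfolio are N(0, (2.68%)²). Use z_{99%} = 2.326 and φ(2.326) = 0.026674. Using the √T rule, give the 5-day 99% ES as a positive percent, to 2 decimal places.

15.98%

σ_{5d} = 2.68% × √5 = 5.993%.
ES multiplier = φ(z)/(1−α) = 0.026674/0.01 = 2.667.
ES = 5.993% × 2.667 = 15.983%.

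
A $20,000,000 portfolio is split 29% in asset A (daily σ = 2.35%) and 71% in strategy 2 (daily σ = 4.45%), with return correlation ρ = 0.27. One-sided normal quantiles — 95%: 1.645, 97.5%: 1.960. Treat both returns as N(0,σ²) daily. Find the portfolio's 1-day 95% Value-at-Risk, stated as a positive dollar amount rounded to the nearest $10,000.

σ_p² = 0.29²·2.35² + 0.71²·4.45² + 2·0.27·0.29·0.71·2.35·4.45 = 11.6096 (%²).
σ_p = √11.6096 = 3.407%.
VaR = 1.645 × 3.407% = 5.605%; on $20,000,000 that is $1,121,000.

$1,120,000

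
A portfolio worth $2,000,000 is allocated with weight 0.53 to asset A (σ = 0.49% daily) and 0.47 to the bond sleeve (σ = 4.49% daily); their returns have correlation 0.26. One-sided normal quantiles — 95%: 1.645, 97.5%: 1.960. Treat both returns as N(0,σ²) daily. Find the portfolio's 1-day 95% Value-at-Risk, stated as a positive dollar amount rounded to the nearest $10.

σ_p² = 0.53²·0.49² + 0.47²·4.49² + 2·0.26·0.53·0.47·0.49·4.49 = 4.8058 (%²).
σ_p = √4.8058 = 2.192%.
VaR = 1.645 × 2.192% = 3.606%; on $2,000,000 that is $72,120.

$72,120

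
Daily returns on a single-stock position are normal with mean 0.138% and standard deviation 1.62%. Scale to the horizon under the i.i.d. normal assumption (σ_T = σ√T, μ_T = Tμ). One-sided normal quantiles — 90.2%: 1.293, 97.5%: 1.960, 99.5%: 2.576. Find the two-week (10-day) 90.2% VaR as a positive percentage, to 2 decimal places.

σ_{10d} = 1.62% × √10 = 5.123%; μ_{10d} = 10 × 0.138% = 1.380%.
VaR = −(1.380%) + 1.293 × 5.123% = 5.244%.

5.24%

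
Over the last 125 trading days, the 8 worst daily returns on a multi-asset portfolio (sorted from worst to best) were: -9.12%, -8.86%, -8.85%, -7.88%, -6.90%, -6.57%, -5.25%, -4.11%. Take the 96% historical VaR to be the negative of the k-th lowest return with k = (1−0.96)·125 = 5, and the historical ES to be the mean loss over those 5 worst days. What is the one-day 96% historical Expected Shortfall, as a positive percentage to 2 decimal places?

8.32%

The 5 worst returns sum to -41.61%.
ES = −(-41.61%) / 5 = 8.322% ≈ 8.32%.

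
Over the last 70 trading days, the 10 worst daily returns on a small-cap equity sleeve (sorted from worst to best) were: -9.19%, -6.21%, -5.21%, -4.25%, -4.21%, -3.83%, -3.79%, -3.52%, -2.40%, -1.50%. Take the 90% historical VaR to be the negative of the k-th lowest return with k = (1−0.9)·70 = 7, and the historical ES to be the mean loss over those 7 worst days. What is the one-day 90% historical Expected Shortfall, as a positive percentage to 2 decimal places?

The 7 worst returns sum to -36.69%.
ES = −(-36.69%) / 7 = 5.2414…% ≈ 5.24%.

5.24%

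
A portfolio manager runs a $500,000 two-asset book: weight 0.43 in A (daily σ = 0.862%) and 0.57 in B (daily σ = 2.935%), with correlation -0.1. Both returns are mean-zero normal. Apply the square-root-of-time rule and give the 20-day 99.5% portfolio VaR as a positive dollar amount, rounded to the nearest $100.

σ_p = √(0.43²·0.862² + 0.57²·2.935² + 2·-0.1·0.43·0.57·0.862·2.935) = 1.677%.
σ_{20d} = 1.677% × √20 = 7.500%.
z(99.5%) = 2.576.
VaR = 2.576 × 7.500% = 19.320%; on $500,000 that is $96,600.

$96,600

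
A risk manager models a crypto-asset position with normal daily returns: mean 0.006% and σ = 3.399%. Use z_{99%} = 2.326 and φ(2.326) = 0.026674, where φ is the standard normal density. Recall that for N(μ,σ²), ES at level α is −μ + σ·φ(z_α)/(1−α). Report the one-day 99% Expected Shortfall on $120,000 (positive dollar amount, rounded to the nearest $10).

Tail multiplier: φ(z)/(1−α) = 0.026674 / 0.01 = 2.667.
ES = −(0.006%) + 3.399% × 2.667 = 9.059%.
On $120,000: 0.09059 × $120,000 = $10,871.

$10,870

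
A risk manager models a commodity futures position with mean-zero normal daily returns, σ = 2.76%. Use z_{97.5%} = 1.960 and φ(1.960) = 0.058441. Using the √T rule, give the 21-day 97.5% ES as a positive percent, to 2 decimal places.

29.57%

σ_{21d} = 2.76% × √21 = 12.648%.
ES multiplier = φ(z)/(1−α) = 0.058441/0.025 = 2.338.
ES = 12.648% × 2.338 = 29.571%.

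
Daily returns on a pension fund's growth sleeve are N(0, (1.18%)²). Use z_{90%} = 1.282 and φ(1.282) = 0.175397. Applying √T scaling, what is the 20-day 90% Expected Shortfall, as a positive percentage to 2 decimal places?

9.26%

σ_{20d} = 1.18% × √20 = 5.277%.
ES multiplier = φ(z)/(1−α) = 0.175397/0.1 = 1.754.
ES = 5.277% × 1.754 = 9.256%.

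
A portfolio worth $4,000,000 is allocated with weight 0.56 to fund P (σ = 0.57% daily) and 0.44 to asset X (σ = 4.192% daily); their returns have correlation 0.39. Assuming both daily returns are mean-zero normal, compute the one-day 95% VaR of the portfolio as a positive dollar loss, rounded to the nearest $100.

σ_p² = 0.56²·0.57² + 0.44²·4.192² + 2·0.39·0.56·0.44·0.57·4.192 = 3.9632 (%²).
σ_p = √3.9632 = 1.991%.
At 95%, z = 1.645.
VaR = 1.645 × 1.991% = 3.275%; on $4,000,000 that is $131,000.

$131,000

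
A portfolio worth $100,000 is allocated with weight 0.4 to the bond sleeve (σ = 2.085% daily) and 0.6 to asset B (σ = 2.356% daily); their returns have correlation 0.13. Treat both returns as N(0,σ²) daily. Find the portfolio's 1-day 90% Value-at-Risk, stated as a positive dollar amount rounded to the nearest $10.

$2,220

σ_p² = 0.4²·2.085² + 0.6²·2.356² + 2·0.13·0.4·0.6·2.085·2.356 = 3.0003 (%²).
σ_p = √3.0003 = 1.732%.
At 90%, z = 1.282.
VaR = 1.282 × 1.732% = 2.220%; on $100,000 that is $2,220.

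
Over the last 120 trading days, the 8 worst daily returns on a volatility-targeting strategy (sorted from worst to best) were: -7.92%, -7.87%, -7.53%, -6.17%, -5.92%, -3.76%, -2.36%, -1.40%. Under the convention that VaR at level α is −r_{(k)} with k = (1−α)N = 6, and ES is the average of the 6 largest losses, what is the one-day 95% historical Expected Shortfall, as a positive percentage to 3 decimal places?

6.528%

The 6 worst returns sum to -39.17%.
ES = −(-39.17%) / 6 = 6.5283…% ≈ 6.528%.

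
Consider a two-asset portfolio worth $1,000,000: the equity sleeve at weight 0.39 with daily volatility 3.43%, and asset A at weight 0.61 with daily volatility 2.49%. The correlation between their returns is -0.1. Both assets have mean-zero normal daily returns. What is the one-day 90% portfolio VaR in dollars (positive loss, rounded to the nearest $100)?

$24,600

σ_p² = 0.39²·3.43² + 0.61²·2.49² + 2·-0.1·0.39·0.61·3.43·2.49 = 3.6901 (%²).
σ_p = √3.6901 = 1.921%.
At 90%, z = 1.282.
VaR = 1.282 × 1.921% = 2.463%; on $1,000,000 that is $24,630.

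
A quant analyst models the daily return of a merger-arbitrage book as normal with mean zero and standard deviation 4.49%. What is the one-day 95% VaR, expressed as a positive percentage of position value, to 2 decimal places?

At 95% one-sided, z = 1.645.
VaR = z·σ = 1.645 × 4.49% = 7.386%.

7.39%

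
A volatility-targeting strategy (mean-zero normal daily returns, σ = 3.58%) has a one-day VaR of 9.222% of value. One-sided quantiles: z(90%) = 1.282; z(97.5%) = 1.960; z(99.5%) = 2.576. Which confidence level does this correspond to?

99.5%

Implied z = VaR/σ = 9.222 / 3.58 = 2.576.
This matches z(99.5%) = 2.576.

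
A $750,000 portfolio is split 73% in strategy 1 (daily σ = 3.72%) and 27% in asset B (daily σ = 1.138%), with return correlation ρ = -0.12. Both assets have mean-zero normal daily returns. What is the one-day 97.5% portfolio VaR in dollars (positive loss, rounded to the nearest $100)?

σ_p² = 0.73²·3.72² + 0.27²·1.138² + 2·-0.12·0.73·0.27·3.72·1.138 = 7.2686 (%²).
σ_p = √7.2686 = 2.696%.
At 97.5%, z = 1.960.
VaR = 1.960 × 2.696% = 5.284%; on $750,000 that is $39,630.

$39,600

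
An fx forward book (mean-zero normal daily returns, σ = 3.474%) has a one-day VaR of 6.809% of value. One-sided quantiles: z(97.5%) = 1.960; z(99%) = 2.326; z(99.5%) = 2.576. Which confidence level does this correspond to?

Implied z = VaR/σ = 6.809 / 3.474 = 1.960.
This matches z(97.5%) = 1.960.

97.5%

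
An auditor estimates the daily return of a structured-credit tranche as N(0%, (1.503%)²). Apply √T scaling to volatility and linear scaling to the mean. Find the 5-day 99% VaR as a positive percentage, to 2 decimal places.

7.82%

At 99%, z = 2.326.
σ_{5d} = 1.503% × √5 = 3.361%.
VaR = 2.326 × 3.361% = 7.818%.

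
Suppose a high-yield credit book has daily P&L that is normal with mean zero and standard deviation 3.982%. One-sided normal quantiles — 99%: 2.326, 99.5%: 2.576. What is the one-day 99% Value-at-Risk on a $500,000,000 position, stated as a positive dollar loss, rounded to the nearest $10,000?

$46,310,000

VaR = z·σ = 2.326 × 3.982% = 9.262%.
On $500,000,000: 0.09262 × $500,000,000 = $46,310,000.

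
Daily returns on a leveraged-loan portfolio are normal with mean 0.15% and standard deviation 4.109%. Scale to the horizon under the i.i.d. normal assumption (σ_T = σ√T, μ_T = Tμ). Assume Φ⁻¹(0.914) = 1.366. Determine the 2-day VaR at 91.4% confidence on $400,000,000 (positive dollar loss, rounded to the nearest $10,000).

σ_{2d} = 4.109% × √2 = 5.811%; μ_{2d} = 2 × 0.15% = 0.300%.
VaR = −(0.300%) + 1.366 × 5.811% = 7.638%.
On $400,000,000: 0.07638 × $400,000,000 = $30,552,000.

$30,550,000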